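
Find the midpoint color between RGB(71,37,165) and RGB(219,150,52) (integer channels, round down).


Midpoint: each channel = ⌊(C₁+C₂)/2⌋
R: ⌊(71+219)/2⌋ = 145
G: ⌊(37+150)/2⌋ = 93
B: ⌊(165+52)/2⌋ = 108
= RGB(145, 93, 108)


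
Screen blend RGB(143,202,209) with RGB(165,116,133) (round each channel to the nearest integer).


Screen: C = 255 - (255-A)×(255-B)/255, rounded to nearest integer
R: 255 - (255-143)×(255-165)/255 = 255 - 10080/255 ≈ 255 - 39.529 = 215.471 → 215
G: 255 - (255-202)×(255-116)/255 = 255 - 7367/255 ≈ 255 - 28.890 = 226.110 → 226
B: 255 - (255-209)×(255-133)/255 = 255 - 5612/255 ≈ 255 - 22.008 = 232.992 → 233
= RGB(215, 226, 233)


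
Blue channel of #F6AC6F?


Color: #F6AC6F
R = F6 = 246
G = AC = 172
B = 6F = 111
Blue = 111


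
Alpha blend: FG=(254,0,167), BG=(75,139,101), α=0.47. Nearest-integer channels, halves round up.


C = α×F + (1-α)×B, with 1-α = 0.53
R: 0.47×254 + 0.53×75 = 119.38 + 39.75 = 159.13 → 159
G: 0.47×0 + 0.53×139 = 0.00 + 73.67 = 73.67 → 74
B: 0.47×167 + 0.53×101 = 78.49 + 53.53 = 132.02 → 132
= RGB(159, 74, 132)


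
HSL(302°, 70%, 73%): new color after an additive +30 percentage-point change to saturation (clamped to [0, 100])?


Original S = 70%
Adjustment = +30 percentage points
New S = 70 + (30) = 100
Clamp to [0, 100] → 100
= HSL(302°, 100%, 73%)


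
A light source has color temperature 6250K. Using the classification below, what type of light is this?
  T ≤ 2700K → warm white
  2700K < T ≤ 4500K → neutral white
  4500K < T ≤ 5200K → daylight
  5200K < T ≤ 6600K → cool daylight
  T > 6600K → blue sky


Temperature: 6250K
5200K < 6250K ≤ 6600K → cool daylight
Classification: cool daylight


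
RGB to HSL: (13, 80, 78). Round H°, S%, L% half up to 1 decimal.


Normalize: R'=13/255≈0.0510, G'=80/255≈0.3137, B'=78/255≈0.3059
Max=80/255, Min=13/255, Δ=Max-Min=67/255
L = (Max+Min)/2 = (80+13)/510 = 93/510 = 0.18235… → L = 18.2%
L ≤ 0.5 → S = Δ/(Max+Min) = 67/(80+13) = 67/93 = 0.72043… → S = 72.0%
(the 1/255 factors cancel in S and H, so raw channel differences can be used)
Max is G' → H = 60 × ((B-R)/Δ + 2) = 60 × ((78-13)/67 + 2)
  65/67 + 2 = 0.9701… + 2 = 2.9701…
  H = 60 × 2.9701… = 178.208…° → H = 178.2°
= HSL(178.2°, 72.0%, 18.2%)


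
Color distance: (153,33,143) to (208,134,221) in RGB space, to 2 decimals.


d = √[(R₁-R₂)² + (G₁-G₂)² + (B₁-B₂)²]
d = √[(153-208)² + (33-134)² + (143-221)²]
d = √[3025 + 10201 + 6084]
d = √19310
d ≈ 138.96


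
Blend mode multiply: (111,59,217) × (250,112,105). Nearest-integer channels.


Multiply: C = A×B/255, rounded to nearest integer
R: 111×250/255 = 27750/255 ≈ 108.824 → 109
G: 59×112/255 = 6608/255 ≈ 25.914 → 26
B: 217×105/255 = 22785/255 ≈ 89.353 → 89
= RGB(109, 26, 89)


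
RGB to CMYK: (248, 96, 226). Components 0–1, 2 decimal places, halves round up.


R'=248/255≈0.9725, G'=96/255≈0.3765, B'=226/255≈0.8863
K = 1 - max(R',G',B') = 1 - 248/255 = 7/255 = 0.02745… → 0.03
(1-R'-K)/(1-K) simplifies to (max-R)/max with max = 248:
C = (248-248)/248 = 0/248 = 0 → 0.00
M = (248-96)/248 = 152/248 = 0.61290… → 0.61
Y = (248-226)/248 = 22/248 = 0.08870… → 0.09
= CMYK(0.00, 0.61, 0.09, 0.03)


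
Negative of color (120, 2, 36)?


Invert: (255-R, 255-G, 255-B)
R: 255-120 = 135
G: 255-2 = 253
B: 255-36 = 219
= RGB(135, 253, 219)


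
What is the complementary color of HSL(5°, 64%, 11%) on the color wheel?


Complement = opposite side of color wheel = hue + 180°
H' = (5 + 180) mod 360 = 185°
S and L unchanged.
= HSL(185°, 64%, 11%)


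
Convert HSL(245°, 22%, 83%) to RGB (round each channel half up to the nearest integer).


H=245°, S=0.22, L=0.83
C = (1-|2L-1|)×S = (1-|0.66|)×0.22 = 0.0748
H' = H/60 = 245/60 ≈ 4.0833; X = C×(1-|H' mod 2 - 1|) ≈ 0.0062
m = L - C/2 = 0.83 - 0.0374 = 0.7926
Sector ⌊H'⌋ = 4 → (R',G',B') = (≈0.0062, 0.0, 0.0748)
RGB = ((R'+m)×255, (G'+m)×255, (B'+m)×255) = (203.7025, 202.113, 221.187)
Round half up → RGB(204, 202, 221)


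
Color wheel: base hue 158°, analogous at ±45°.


Base hue: 158°
Left analog: (158 - 45) mod 360 = 113°
Right analog: (158 + 45) mod 360 = 203°
Analogous hues = 113° and 203°


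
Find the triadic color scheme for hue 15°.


Triadic: equally spaced at 120° intervals
H1 = 15°
H2 = (15 + 120) mod 360 = 135°
H3 = (15 + 240) mod 360 = 255°
Triadic = 15°, 135°, 255°


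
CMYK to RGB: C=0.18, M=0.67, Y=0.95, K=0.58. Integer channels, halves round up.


R = 255 × (1-C) × (1-K) = 255 × 0.82 × 0.42 = 87.822 → 88
G = 255 × (1-M) × (1-K) = 255 × 0.33 × 0.42 = 35.343 → 35
B = 255 × (1-Y) × (1-K) = 255 × 0.05 × 0.42 = 5.355 → 5
= RGB(88, 35, 5)


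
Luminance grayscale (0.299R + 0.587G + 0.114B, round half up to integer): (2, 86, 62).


Gray = 0.299×R + 0.587×G + 0.114×B
Gray = 0.299×2 + 0.587×86 + 0.114×62
Gray = 0.598 + 50.482 + 7.068
Gray = 58.148 → round half up → 58
Gray = 58


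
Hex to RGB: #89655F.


89 → 137 (R)
65 → 101 (G)
5F → 95 (B)
= RGB(137, 101, 95)


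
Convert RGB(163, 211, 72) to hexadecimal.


R = 163 → A3 (hex)
G = 211 → D3 (hex)
B = 72 → 48 (hex)
Hex = #A3D348


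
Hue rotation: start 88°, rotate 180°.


New hue = (H + rotation) mod 360
New hue = (88 + 180) mod 360
= 268 mod 360
= 268°


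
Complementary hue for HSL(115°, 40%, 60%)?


Complement = opposite side of color wheel = hue + 180°
H' = (115 + 180) mod 360 = 295°
S and L unchanged.
= HSL(295°, 40%, 60%)


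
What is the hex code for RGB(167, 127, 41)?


R = 167 → A7 (hex)
G = 127 → 7F (hex)
B = 41 → 29 (hex)
Hex = #A77F29


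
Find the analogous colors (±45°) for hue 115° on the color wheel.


Base hue: 115°
Left analog: (115 - 45) mod 360 = 70°
Right analog: (115 + 45) mod 360 = 160°
Analogous hues = 70° and 160°


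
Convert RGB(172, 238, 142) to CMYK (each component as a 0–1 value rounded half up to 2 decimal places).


R'=172/255≈0.6745, G'=238/255≈0.9333, B'=142/255≈0.5569
K = 1 - max(R',G',B') = 1 - 238/255 = 17/255 = 0.06666… → 0.07
(1-R'-K)/(1-K) simplifies to (max-R)/max with max = 238:
C = (238-172)/238 = 66/238 = 0.27731… → 0.28
M = (238-238)/238 = 0/238 = 0 → 0.00
Y = (238-142)/238 = 96/238 = 0.40336… → 0.40
= CMYK(0.28, 0.00, 0.40, 0.07)


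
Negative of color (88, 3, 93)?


Invert: (255-R, 255-G, 255-B)
R: 255-88 = 167
G: 255-3 = 252
B: 255-93 = 162
= RGB(167, 252, 162)


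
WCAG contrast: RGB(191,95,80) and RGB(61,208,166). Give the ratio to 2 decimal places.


Linearize each sRGB channel c=v/255: c/12.92 if c ≤ 0.04045 else ((c+0.055)/1.055)^2.4
L = 0.2126×R_lin + 0.7152×G_lin + 0.0722×B_lin
Color 1 (191,95,80):
  R=191: 191/255≈0.7490 > 0.04045 → ((0.7490+0.055)/1.055)^2.4 ≈ 0.52100
  G=95: 95/255≈0.3725 > 0.04045 → ((0.3725+0.055)/1.055)^2.4 ≈ 0.11444
  B=80: 80/255≈0.3137 > 0.04045 → ((0.3137+0.055)/1.055)^2.4 ≈ 0.08022
  L1 = 0.2126×0.52100 + 0.7152×0.11444 + 0.0722×0.08022 ≈ 0.19840
Color 2 (61,208,166):
  R=61: 61/255≈0.2392 > 0.04045 → ((0.2392+0.055)/1.055)^2.4 ≈ 0.04667
  G=208: 208/255≈0.8157 > 0.04045 → ((0.8157+0.055)/1.055)^2.4 ≈ 0.63076
  B=166: 166/255≈0.6510 > 0.04045 → ((0.6510+0.055)/1.055)^2.4 ≈ 0.38133
  L2 = 0.2126×0.04667 + 0.7152×0.63076 + 0.0722×0.38133 ≈ 0.48857
Lighter = 0.48857, Darker = 0.19840
Ratio = (L_lighter + 0.05) / (L_darker + 0.05)
Ratio = (0.48857 + 0.05) / (0.19840 + 0.05) = 0.53857 / 0.24840 ≈ 2.1682
Ratio ≈ 2.17:1


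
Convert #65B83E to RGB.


65 → 101 (R)
B8 → 184 (G)
3E → 62 (B)
= RGB(101, 184, 62)


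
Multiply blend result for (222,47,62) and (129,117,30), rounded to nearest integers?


Multiply: C = A×B/255, rounded to nearest integer
R: 222×129/255 = 28638/255 ≈ 112.306 → 112
G: 47×117/255 = 5499/255 ≈ 21.565 → 22
B: 62×30/255 = 1860/255 ≈ 7.294 → 7
= RGB(112, 22, 7)


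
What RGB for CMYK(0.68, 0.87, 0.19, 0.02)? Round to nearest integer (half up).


R = 255 × (1-C) × (1-K) = 255 × 0.32 × 0.98 = 79.968 → 80
G = 255 × (1-M) × (1-K) = 255 × 0.13 × 0.98 = 32.487 → 32
B = 255 × (1-Y) × (1-K) = 255 × 0.81 × 0.98 = 202.419 → 202
= RGB(80, 32, 202)


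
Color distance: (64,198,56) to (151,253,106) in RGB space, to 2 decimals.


d = √[(R₁-R₂)² + (G₁-G₂)² + (B₁-B₂)²]
d = √[(64-151)² + (198-253)² + (56-106)²]
d = √[7569 + 3025 + 2500]
d = √13094
d ≈ 114.43


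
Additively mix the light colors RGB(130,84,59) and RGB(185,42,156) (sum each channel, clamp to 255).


Additive: each channel = min(255, C₁+C₂)
R: 130+185 = 315 → 255
G: 84+42 = 126 → 126
B: 59+156 = 215 → 215
= RGB(255, 126, 215)


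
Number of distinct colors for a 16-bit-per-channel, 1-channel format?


Total bits = 16 bits/channel × 1 channels = 16 bits
Distinct colors = 2^16
= 65,536 colors


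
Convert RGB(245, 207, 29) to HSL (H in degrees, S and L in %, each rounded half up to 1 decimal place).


Normalize: R'=245/255≈0.9608, G'=207/255≈0.8118, B'=29/255≈0.1137
Max=245/255, Min=29/255, Δ=Max-Min=216/255
L = (Max+Min)/2 = (245+29)/510 = 274/510 = 0.53725… → L = 53.7%
L > 0.5 → S = Δ/(2-Max-Min) = 216/(510-245-29) = 216/236 = 0.91525… → S = 91.5%
(the 1/255 factors cancel in S and H, so raw channel differences can be used)
Max is R' → H = 60 × (((G-B)/Δ) mod 6) = 60 × (((207-29)/216) mod 6)
  178/216 = 0.8240…
  H = 60 × 0.8240… = 49.444…° → H = 49.4°
= HSL(49.4°, 91.5%, 53.7%)


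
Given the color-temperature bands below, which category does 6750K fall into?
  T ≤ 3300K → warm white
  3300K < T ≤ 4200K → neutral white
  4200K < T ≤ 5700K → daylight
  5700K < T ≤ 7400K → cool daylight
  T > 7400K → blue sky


Temperature: 6750K
5700K < 6750K ≤ 7400K → cool daylight
Classification: cool daylight


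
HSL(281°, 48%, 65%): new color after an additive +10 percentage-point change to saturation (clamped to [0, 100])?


Original S = 48%
Adjustment = +10 percentage points
New S = 48 + (10) = 58
Clamp to [0, 100] → 58
= HSL(281°, 58%, 65%)


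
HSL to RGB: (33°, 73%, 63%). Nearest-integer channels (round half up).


H=33°, S=0.73, L=0.63
C = (1-|2L-1|)×S = (1-|0.26|)×0.73 = 0.5402
H' = H/60 = 33/60 ≈ 0.5500; X = C×(1-|H' mod 2 - 1|) = 0.29711
m = L - C/2 = 0.63 - 0.2701 = 0.3599
Sector ⌊H'⌋ = 0 → (R',G',B') = (0.5402, 0.29711, 0.0)
RGB = ((R'+m)×255, (G'+m)×255, (B'+m)×255) = (229.5255, 167.53755, 91.7745)
Round half up → RGB(230, 168, 92)


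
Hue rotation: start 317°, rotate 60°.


New hue = (H + rotation) mod 360
New hue = (317 + 60) mod 360
= 377 mod 360
= 17°


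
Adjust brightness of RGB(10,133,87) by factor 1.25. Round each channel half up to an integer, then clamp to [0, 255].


Multiply each channel by 1.25, round half up, clamp to [0, 255]
R: 10×1.25 = 12.5 → round → 13
G: 133×1.25 = 166.25 → round → 166
B: 87×1.25 = 108.75 → round → 109
= RGB(13, 166, 109)


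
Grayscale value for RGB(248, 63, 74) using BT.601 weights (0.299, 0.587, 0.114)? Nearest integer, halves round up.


Gray = 0.299×R + 0.587×G + 0.114×B
Gray = 0.299×248 + 0.587×63 + 0.114×74
Gray = 74.152 + 36.981 + 8.436
Gray = 119.569 → round half up → 120
Gray = 120


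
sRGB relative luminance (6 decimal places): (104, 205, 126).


Linearize each channel (sRGB transfer function): c = v/255; c_lin = c/12.92 if c ≤ 0.04045, else ((c+0.055)/1.055)^2.4
  R: 104/255 ≈ 0.407843 > 0.04045 → ((0.407843+0.055)/1.055)^2.4 ≈ 0.138432
  G: 205/255 ≈ 0.803922 > 0.04045 → ((0.803922+0.055)/1.055)^2.4 ≈ 0.610496
  B: 126/255 ≈ 0.494118 > 0.04045 → ((0.494118+0.055)/1.055)^2.4 ≈ 0.208637
R_lin = 0.138432, G_lin = 0.610496, B_lin = 0.208637
L = 0.2126×R + 0.7152×G + 0.0722×B
L = 0.2126×0.138432 + 0.7152×0.610496 + 0.0722×0.208637
L ≈ 0.481121


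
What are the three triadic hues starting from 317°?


Triadic: equally spaced at 120° intervals
H1 = 317°
H2 = (317 + 120) mod 360 = 77°
H3 = (317 + 240) mod 360 = 197°
Triadic = 317°, 77°, 197°


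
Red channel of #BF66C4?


Color: #BF66C4
R = BF = 191
G = 66 = 102
B = C4 = 196
Red = 191


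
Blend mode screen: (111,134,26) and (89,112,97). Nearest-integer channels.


Screen: C = 255 - (255-A)×(255-B)/255, rounded to nearest integer
R: 255 - (255-111)×(255-89)/255 = 255 - 23904/255 ≈ 255 - 93.741 = 161.259 → 161
G: 255 - (255-134)×(255-112)/255 = 255 - 17303/255 ≈ 255 - 67.855 = 187.145 → 187
B: 255 - (255-26)×(255-97)/255 = 255 - 36182/255 ≈ 255 - 141.890 = 113.110 → 113
= RGB(161, 187, 113)


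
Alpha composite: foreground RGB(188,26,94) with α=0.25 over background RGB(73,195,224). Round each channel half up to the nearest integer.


C = α×F + (1-α)×B, with 1-α = 0.75
R: 0.25×188 + 0.75×73 = 47.00 + 54.75 = 101.75 → 102
G: 0.25×26 + 0.75×195 = 6.50 + 146.25 = 152.75 → 153
B: 0.25×94 + 0.75×224 = 23.50 + 168.00 = 191.50 → 192
= RGB(102, 153, 192)


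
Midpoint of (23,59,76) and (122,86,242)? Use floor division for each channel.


Midpoint: each channel = ⌊(C₁+C₂)/2⌋
R: ⌊(23+122)/2⌋ = 72
G: ⌊(59+86)/2⌋ = 72
B: ⌊(76+242)/2⌋ = 159
= RGB(72, 72, 159)


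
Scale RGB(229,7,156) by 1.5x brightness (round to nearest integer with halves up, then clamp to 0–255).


Multiply each channel by 1.5, round half up, clamp to [0, 255]
R: 229×1.5 = 343.5 → round → 344 → clamp → 255
G: 7×1.5 = 10.5 → round → 11
B: 156×1.5 = 234
= RGB(255, 11, 234)


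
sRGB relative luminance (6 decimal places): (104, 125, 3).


Linearize each channel (sRGB transfer function): c = v/255; c_lin = c/12.92 if c ≤ 0.04045, else ((c+0.055)/1.055)^2.4
  R: 104/255 ≈ 0.407843 > 0.04045 → ((0.407843+0.055)/1.055)^2.4 ≈ 0.138432
  G: 125/255 ≈ 0.490196 > 0.04045 → ((0.490196+0.055)/1.055)^2.4 ≈ 0.205079
  B: 3/255 ≈ 0.011765 ≤ 0.04045 → 0.011765/12.92 ≈ 0.000911
R_lin = 0.138432, G_lin = 0.205079, B_lin = 0.000911
L = 0.2126×R + 0.7152×G + 0.0722×B
L = 0.2126×0.138432 + 0.7152×0.205079 + 0.0722×0.000911
L ≈ 0.176169


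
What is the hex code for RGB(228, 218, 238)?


R = 228 → E4 (hex)
G = 218 → DA (hex)
B = 238 → EE (hex)
Hex = #E4DAEE


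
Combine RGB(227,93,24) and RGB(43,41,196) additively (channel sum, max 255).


Additive: each channel = min(255, C₁+C₂)
R: 227+43 = 270 → 255
G: 93+41 = 134 → 134
B: 24+196 = 220 → 220
= RGB(255, 134, 220)


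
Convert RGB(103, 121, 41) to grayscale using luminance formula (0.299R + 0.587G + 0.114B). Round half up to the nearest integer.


Gray = 0.299×R + 0.587×G + 0.114×B
Gray = 0.299×103 + 0.587×121 + 0.114×41
Gray = 30.797 + 71.027 + 4.674
Gray = 106.498 → round half up → 106
Gray = 106


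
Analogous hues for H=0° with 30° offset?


Base hue: 0°
Left analog: (0 - 30) mod 360 = 330°
Right analog: (0 + 30) mod 360 = 30°
Analogous hues = 330° and 30°


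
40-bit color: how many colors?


Colors = 2^bits = 2^40
= 1,099,511,627,776 colors


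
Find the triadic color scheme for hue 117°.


Triadic: equally spaced at 120° intervals
H1 = 117°
H2 = (117 + 120) mod 360 = 237°
H3 = (117 + 240) mod 360 = 357°
Triadic = 117°, 237°, 357°


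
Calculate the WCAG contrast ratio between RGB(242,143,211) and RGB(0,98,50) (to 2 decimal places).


Linearize each sRGB channel c=v/255: c/12.92 if c ≤ 0.04045 else ((c+0.055)/1.055)^2.4
L = 0.2126×R_lin + 0.7152×G_lin + 0.0722×B_lin
Color 1 (242,143,211):
  R=242: 242/255≈0.9490 > 0.04045 → ((0.9490+0.055)/1.055)^2.4 ≈ 0.88792
  G=143: 143/255≈0.5608 > 0.04045 → ((0.5608+0.055)/1.055)^2.4 ≈ 0.27468
  B=211: 211/255≈0.8275 > 0.04045 → ((0.8275+0.055)/1.055)^2.4 ≈ 0.65141
  L1 = 0.2126×0.88792 + 0.7152×0.27468 + 0.0722×0.65141 ≈ 0.43225
Color 2 (0,98,50):
  R=0: 0/255≈0.0000 ≤ 0.04045 → 0.0000/12.92 ≈ 0.00000
  G=98: 98/255≈0.3843 > 0.04045 → ((0.3843+0.055)/1.055)^2.4 ≈ 0.12214
  B=50: 50/255≈0.1961 > 0.04045 → ((0.1961+0.055)/1.055)^2.4 ≈ 0.03190
  L2 = 0.2126×0.00000 + 0.7152×0.12214 + 0.0722×0.03190 ≈ 0.08966
Lighter = 0.43225, Darker = 0.08966
Ratio = (L_lighter + 0.05) / (L_darker + 0.05)
Ratio = (0.43225 + 0.05) / (0.08966 + 0.05) = 0.48225 / 0.13966 ≈ 3.4531
Ratio ≈ 3.45:1


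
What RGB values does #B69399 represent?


B6 → 182 (R)
93 → 147 (G)
99 → 153 (B)
= RGB(182, 147, 153)


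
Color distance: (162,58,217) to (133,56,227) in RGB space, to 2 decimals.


d = √[(R₁-R₂)² + (G₁-G₂)² + (B₁-B₂)²]
d = √[(162-133)² + (58-56)² + (217-227)²]
d = √[841 + 4 + 100]
d = √945
d ≈ 30.74


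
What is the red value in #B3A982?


Color: #B3A982
R = B3 = 179
G = A9 = 169
B = 82 = 130
Red = 179


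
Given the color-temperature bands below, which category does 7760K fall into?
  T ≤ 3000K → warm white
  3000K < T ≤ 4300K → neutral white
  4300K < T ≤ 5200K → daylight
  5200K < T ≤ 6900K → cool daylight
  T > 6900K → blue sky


Temperature: 7760K
7760K > 6900K → blue sky
Classification: blue sky


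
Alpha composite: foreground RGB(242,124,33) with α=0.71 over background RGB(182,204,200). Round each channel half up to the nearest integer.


C = α×F + (1-α)×B, with 1-α = 0.29
R: 0.71×242 + 0.29×182 = 171.82 + 52.78 = 224.60 → 225
G: 0.71×124 + 0.29×204 = 88.04 + 59.16 = 147.20 → 147
B: 0.71×33 + 0.29×200 = 23.43 + 58.00 = 81.43 → 81
= RGB(225, 147, 81)


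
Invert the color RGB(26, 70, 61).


Invert: (255-R, 255-G, 255-B)
R: 255-26 = 229
G: 255-70 = 185
B: 255-61 = 194
= RGB(229, 185, 194)


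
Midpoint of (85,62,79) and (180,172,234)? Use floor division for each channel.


Midpoint: each channel = ⌊(C₁+C₂)/2⌋
R: ⌊(85+180)/2⌋ = 132
G: ⌊(62+172)/2⌋ = 117
B: ⌊(79+234)/2⌋ = 156
= RGB(132, 117, 156)


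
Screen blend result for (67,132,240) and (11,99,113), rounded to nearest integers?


Screen: C = 255 - (255-A)×(255-B)/255, rounded to nearest integer
R: 255 - (255-67)×(255-11)/255 = 255 - 45872/255 ≈ 255 - 179.890 = 75.110 → 75
G: 255 - (255-132)×(255-99)/255 = 255 - 19188/255 ≈ 255 - 75.247 = 179.753 → 180
B: 255 - (255-240)×(255-113)/255 = 255 - 2130/255 ≈ 255 - 8.353 = 246.647 → 247
= RGB(75, 180, 247)


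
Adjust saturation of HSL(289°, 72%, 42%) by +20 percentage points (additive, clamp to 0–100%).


Original S = 72%
Adjustment = +20 percentage points
New S = 72 + (20) = 92
Clamp to [0, 100] → 92
= HSL(289°, 92%, 42%)


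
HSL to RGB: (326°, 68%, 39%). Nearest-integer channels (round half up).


H=326°, S=0.68, L=0.39
C = (1-|2L-1|)×S = (1-|-0.22|)×0.68 = 0.5304
H' = H/60 = 326/60 ≈ 5.4333; X = C×(1-|H' mod 2 - 1|) = 0.30056
m = L - C/2 = 0.39 - 0.2652 = 0.1248
Sector ⌊H'⌋ = 5 → (R',G',B') = (0.5304, 0.0, 0.30056)
RGB = ((R'+m)×255, (G'+m)×255, (B'+m)×255) = (167.076, 31.824, 108.4668)
Round half up → RGB(167, 32, 108)


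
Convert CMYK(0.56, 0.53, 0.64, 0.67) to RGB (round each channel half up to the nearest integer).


R = 255 × (1-C) × (1-K) = 255 × 0.44 × 0.33 = 37.026 → 37
G = 255 × (1-M) × (1-K) = 255 × 0.47 × 0.33 = 39.5505 → 40
B = 255 × (1-Y) × (1-K) = 255 × 0.36 × 0.33 = 30.294 → 30
= RGB(37, 40, 30)


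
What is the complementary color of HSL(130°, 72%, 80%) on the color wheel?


Complement = opposite side of color wheel = hue + 180°
H' = (130 + 180) mod 360 = 310°
S and L unchanged.
= HSL(310°, 72%, 80%)


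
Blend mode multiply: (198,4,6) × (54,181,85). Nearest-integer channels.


Multiply: C = A×B/255, rounded to nearest integer
R: 198×54/255 = 10692/255 ≈ 41.929 → 42
G: 4×181/255 = 724/255 ≈ 2.839 → 3
B: 6×85/255 = 510/255 ≈ 2.000 → 2
= RGB(42, 3, 2)


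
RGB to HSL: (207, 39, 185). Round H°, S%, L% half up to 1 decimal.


Normalize: R'=207/255≈0.8118, G'=39/255≈0.1529, B'=185/255≈0.7255
Max=207/255, Min=39/255, Δ=Max-Min=168/255
L = (Max+Min)/2 = (207+39)/510 = 246/510 = 0.48235… → L = 48.2%
L ≤ 0.5 → S = Δ/(Max+Min) = 168/(207+39) = 168/246 = 0.68292… → S = 68.3%
(the 1/255 factors cancel in S and H, so raw channel differences can be used)
Max is R' → H = 60 × (((G-B)/Δ) mod 6) = 60 × (((39-185)/168) mod 6)
  (-146)/168 = -0.8690…; negative, so add 6 → 5.1309…
  H = 60 × 5.1309… = 307.857…° → H = 307.9°
= HSL(307.9°, 68.3%, 48.2%)


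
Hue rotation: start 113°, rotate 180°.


New hue = (H + rotation) mod 360
New hue = (113 + 180) mod 360
= 293 mod 360
= 293°


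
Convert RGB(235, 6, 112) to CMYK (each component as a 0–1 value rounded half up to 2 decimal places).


R'=235/255≈0.9216, G'=6/255≈0.0235, B'=112/255≈0.4392
K = 1 - max(R',G',B') = 1 - 235/255 = 20/255 = 0.07843… → 0.08
(1-R'-K)/(1-K) simplifies to (max-R)/max with max = 235:
C = (235-235)/235 = 0/235 = 0 → 0.00
M = (235-6)/235 = 229/235 = 0.97446… → 0.97
Y = (235-112)/235 = 123/235 = 0.52340… → 0.52
= CMYK(0.00, 0.97, 0.52, 0.08)


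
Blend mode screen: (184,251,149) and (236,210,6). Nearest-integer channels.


Screen: C = 255 - (255-A)×(255-B)/255, rounded to nearest integer
R: 255 - (255-184)×(255-236)/255 = 255 - 1349/255 ≈ 255 - 5.290 = 249.710 → 250
G: 255 - (255-251)×(255-210)/255 = 255 - 180/255 ≈ 255 - 0.706 = 254.294 → 254
B: 255 - (255-149)×(255-6)/255 = 255 - 26394/255 ≈ 255 - 103.506 = 151.494 → 151
= RGB(250, 254, 151)


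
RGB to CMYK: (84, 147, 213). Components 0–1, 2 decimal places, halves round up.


R'=84/255≈0.3294, G'=147/255≈0.5765, B'=213/255≈0.8353
K = 1 - max(R',G',B') = 1 - 213/255 = 42/255 = 0.16470… → 0.16
(1-R'-K)/(1-K) simplifies to (max-R)/max with max = 213:
C = (213-84)/213 = 129/213 = 0.60563… → 0.61
M = (213-147)/213 = 66/213 = 0.30985… → 0.31
Y = (213-213)/213 = 0/213 = 0 → 0.00
= CMYK(0.61, 0.31, 0.00, 0.16)


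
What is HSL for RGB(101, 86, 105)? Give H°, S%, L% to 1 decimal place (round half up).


Normalize: R'=101/255≈0.3961, G'=86/255≈0.3373, B'=105/255≈0.4118
Max=105/255, Min=86/255, Δ=Max-Min=19/255
L = (Max+Min)/2 = (105+86)/510 = 191/510 = 0.37450… → L = 37.5%
L ≤ 0.5 → S = Δ/(Max+Min) = 19/(105+86) = 19/191 = 0.09947… → S = 9.9%
(the 1/255 factors cancel in S and H, so raw channel differences can be used)
Max is B' → H = 60 × ((R-G)/Δ + 4) = 60 × ((101-86)/19 + 4)
  15/19 + 4 = 0.7894… + 4 = 4.7894…
  H = 60 × 4.7894… = 287.368…° → H = 287.4°
= HSL(287.4°, 9.9%, 37.5%)


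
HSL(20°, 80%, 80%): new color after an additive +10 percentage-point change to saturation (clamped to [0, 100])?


Original S = 80%
Adjustment = +10 percentage points
New S = 80 + (10) = 90
Clamp to [0, 100] → 90
= HSL(20°, 90%, 80%)


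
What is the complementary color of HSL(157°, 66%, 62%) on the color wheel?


Complement = opposite side of color wheel = hue + 180°
H' = (157 + 180) mod 360 = 337°
S and L unchanged.
= HSL(337°, 66%, 62%)


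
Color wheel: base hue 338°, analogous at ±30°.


Base hue: 338°
Left analog: (338 - 30) mod 360 = 308°
Right analog: (338 + 30) mod 360 = 8°
Analogous hues = 308° and 8°


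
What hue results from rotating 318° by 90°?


New hue = (H + rotation) mod 360
New hue = (318 + 90) mod 360
= 408 mod 360
= 48°


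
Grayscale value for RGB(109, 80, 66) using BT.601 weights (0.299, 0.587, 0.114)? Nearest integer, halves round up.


Gray = 0.299×R + 0.587×G + 0.114×B
Gray = 0.299×109 + 0.587×80 + 0.114×66
Gray = 32.591 + 46.960 + 7.524
Gray = 87.075 → round half up → 87
Gray = 87


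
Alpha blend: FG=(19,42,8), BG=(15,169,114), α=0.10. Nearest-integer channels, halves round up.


C = α×F + (1-α)×B, with 1-α = 0.90
R: 0.10×19 + 0.90×15 = 1.90 + 13.50 = 15.40 → 15
G: 0.10×42 + 0.90×169 = 4.20 + 152.10 = 156.30 → 156
B: 0.10×8 + 0.90×114 = 0.80 + 102.60 = 103.40 → 103
= RGB(15, 156, 103)


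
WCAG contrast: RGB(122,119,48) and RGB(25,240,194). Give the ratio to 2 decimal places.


Linearize each sRGB channel c=v/255: c/12.92 if c ≤ 0.04045 else ((c+0.055)/1.055)^2.4
L = 0.2126×R_lin + 0.7152×G_lin + 0.0722×B_lin
Color 1 (122,119,48):
  R=122: 122/255≈0.4784 > 0.04045 → ((0.4784+0.055)/1.055)^2.4 ≈ 0.19462
  G=119: 119/255≈0.4667 > 0.04045 → ((0.4667+0.055)/1.055)^2.4 ≈ 0.18447
  B=48: 48/255≈0.1882 > 0.04045 → ((0.1882+0.055)/1.055)^2.4 ≈ 0.02956
  L1 = 0.2126×0.19462 + 0.7152×0.18447 + 0.0722×0.02956 ≈ 0.17545
Color 2 (25,240,194):
  R=25: 25/255≈0.0980 > 0.04045 → ((0.0980+0.055)/1.055)^2.4 ≈ 0.00972
  G=240: 240/255≈0.9412 > 0.04045 → ((0.9412+0.055)/1.055)^2.4 ≈ 0.87137
  B=194: 194/255≈0.7608 > 0.04045 → ((0.7608+0.055)/1.055)^2.4 ≈ 0.53948
  L2 = 0.2126×0.00972 + 0.7152×0.87137 + 0.0722×0.53948 ≈ 0.66422
Lighter = 0.66422, Darker = 0.17545
Ratio = (L_lighter + 0.05) / (L_darker + 0.05)
Ratio = (0.66422 + 0.05) / (0.17545 + 0.05) = 0.71422 / 0.22545 ≈ 3.1680
Ratio ≈ 3.17:1


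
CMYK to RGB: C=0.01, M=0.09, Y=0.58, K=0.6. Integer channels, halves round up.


R = 255 × (1-C) × (1-K) = 255 × 0.99 × 0.40 = 100.98 → 101
G = 255 × (1-M) × (1-K) = 255 × 0.91 × 0.40 = 92.82 → 93
B = 255 × (1-Y) × (1-K) = 255 × 0.42 × 0.40 = 42.84 → 43
= RGB(101, 93, 43)


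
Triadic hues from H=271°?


Triadic: equally spaced at 120° intervals
H1 = 271°
H2 = (271 + 120) mod 360 = 31°
H3 = (271 + 240) mod 360 = 151°
Triadic = 271°, 31°, 151°


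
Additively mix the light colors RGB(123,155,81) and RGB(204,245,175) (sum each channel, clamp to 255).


Additive: each channel = min(255, C₁+C₂)
R: 123+204 = 327 → 255
G: 155+245 = 400 → 255
B: 81+175 = 256 → 255
= RGB(255, 255, 255)


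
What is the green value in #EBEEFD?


Color: #EBEEFD
R = EB = 235
G = EE = 238
B = FD = 253
Green = 238


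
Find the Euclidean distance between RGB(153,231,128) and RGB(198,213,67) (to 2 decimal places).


d = √[(R₁-R₂)² + (G₁-G₂)² + (B₁-B₂)²]
d = √[(153-198)² + (231-213)² + (128-67)²]
d = √[2025 + 324 + 3721]
d = √6070
d ≈ 77.91


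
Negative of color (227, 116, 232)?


Invert: (255-R, 255-G, 255-B)
R: 255-227 = 28
G: 255-116 = 139
B: 255-232 = 23
= RGB(28, 139, 23)


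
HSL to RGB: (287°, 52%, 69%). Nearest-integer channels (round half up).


H=287°, S=0.52, L=0.69
C = (1-|2L-1|)×S = (1-|0.38|)×0.52 = 0.3224
H' = H/60 = 287/60 ≈ 4.7833; X = C×(1-|H' mod 2 - 1|) ≈ 0.2525
m = L - C/2 = 0.69 - 0.1612 = 0.5288
Sector ⌊H'⌋ = 4 → (R',G',B') = (≈0.2525, 0.0, 0.3224)
RGB = ((R'+m)×255, (G'+m)×255, (B'+m)×255) = (199.2434, 134.844, 217.056)
Round half up → RGB(199, 135, 217)


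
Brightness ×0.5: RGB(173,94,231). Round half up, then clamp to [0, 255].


Multiply each channel by 0.5, round half up, clamp to [0, 255]
R: 173×0.5 = 86.5 → round → 87
G: 94×0.5 = 47
B: 231×0.5 = 115.5 → round → 116
= RGB(87, 47, 116)


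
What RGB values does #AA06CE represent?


AA → 170 (R)
06 → 6 (G)
CE → 206 (B)
= RGB(170, 6, 206)


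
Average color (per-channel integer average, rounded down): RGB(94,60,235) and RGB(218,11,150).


Midpoint: each channel = ⌊(C₁+C₂)/2⌋
R: ⌊(94+218)/2⌋ = 156
G: ⌊(60+11)/2⌋ = 35
B: ⌊(235+150)/2⌋ = 192
= RGB(156, 35, 192)


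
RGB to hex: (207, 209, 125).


R = 207 → CF (hex)
G = 209 → D1 (hex)
B = 125 → 7D (hex)
Hex = #CFD17D


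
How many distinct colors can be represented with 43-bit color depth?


Colors = 2^bits = 2^43
= 8,796,093,022,208 colors


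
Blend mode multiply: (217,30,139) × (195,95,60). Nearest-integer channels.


Multiply: C = A×B/255, rounded to nearest integer
R: 217×195/255 = 42315/255 ≈ 165.941 → 166
G: 30×95/255 = 2850/255 ≈ 11.176 → 11
B: 139×60/255 = 8340/255 ≈ 32.706 → 33
= RGB(166, 11, 33)


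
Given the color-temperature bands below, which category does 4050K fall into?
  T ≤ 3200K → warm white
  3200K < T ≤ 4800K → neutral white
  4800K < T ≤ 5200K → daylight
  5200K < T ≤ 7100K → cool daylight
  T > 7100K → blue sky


Temperature: 4050K
3200K < 4050K ≤ 4800K → neutral white
Classification: neutral white


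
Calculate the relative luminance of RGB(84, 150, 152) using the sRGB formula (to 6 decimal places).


Linearize each channel (sRGB transfer function): c = v/255; c_lin = c/12.92 if c ≤ 0.04045, else ((c+0.055)/1.055)^2.4
  R: 84/255 ≈ 0.329412 > 0.04045 → ((0.329412+0.055)/1.055)^2.4 ≈ 0.088656
  G: 150/255 ≈ 0.588235 > 0.04045 → ((0.588235+0.055)/1.055)^2.4 ≈ 0.304987
  B: 152/255 ≈ 0.596078 > 0.04045 → ((0.596078+0.055)/1.055)^2.4 ≈ 0.313989
R_lin = 0.088656, G_lin = 0.304987, B_lin = 0.313989
L = 0.2126×R + 0.7152×G + 0.0722×B
L = 0.2126×0.088656 + 0.7152×0.304987 + 0.0722×0.313989
L ≈ 0.259645


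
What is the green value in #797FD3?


Color: #797FD3
R = 79 = 121
G = 7F = 127
B = D3 = 211
Green = 127


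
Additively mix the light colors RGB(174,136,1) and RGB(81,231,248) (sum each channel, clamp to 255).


Additive: each channel = min(255, C₁+C₂)
R: 174+81 = 255 → 255
G: 136+231 = 367 → 255
B: 1+248 = 249 → 249
= RGB(255, 255, 249)


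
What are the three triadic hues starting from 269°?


Triadic: equally spaced at 120° intervals
H1 = 269°
H2 = (269 + 120) mod 360 = 29°
H3 = (269 + 240) mod 360 = 149°
Triadic = 269°, 29°, 149°


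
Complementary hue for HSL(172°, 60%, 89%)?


Complement = opposite side of color wheel = hue + 180°
H' = (172 + 180) mod 360 = 352°
S and L unchanged.
= HSL(352°, 60%, 89%)


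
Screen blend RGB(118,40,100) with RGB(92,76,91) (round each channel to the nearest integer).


Screen: C = 255 - (255-A)×(255-B)/255, rounded to nearest integer
R: 255 - (255-118)×(255-92)/255 = 255 - 22331/255 ≈ 255 - 87.573 = 167.427 → 167
G: 255 - (255-40)×(255-76)/255 = 255 - 38485/255 ≈ 255 - 150.922 = 104.078 → 104
B: 255 - (255-100)×(255-91)/255 = 255 - 25420/255 ≈ 255 - 99.686 = 155.314 → 155
= RGB(167, 104, 155)


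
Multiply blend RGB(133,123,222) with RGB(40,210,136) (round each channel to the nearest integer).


Multiply: C = A×B/255, rounded to nearest integer
R: 133×40/255 = 5320/255 ≈ 20.863 → 21
G: 123×210/255 = 25830/255 ≈ 101.294 → 101
B: 222×136/255 = 30192/255 ≈ 118.400 → 118
= RGB(21, 101, 118)


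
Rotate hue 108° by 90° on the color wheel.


New hue = (H + rotation) mod 360
New hue = (108 + 90) mod 360
= 198 mod 360
= 198°


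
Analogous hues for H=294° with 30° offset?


Base hue: 294°
Left analog: (294 - 30) mod 360 = 264°
Right analog: (294 + 30) mod 360 = 324°
Analogous hues = 264° and 324°


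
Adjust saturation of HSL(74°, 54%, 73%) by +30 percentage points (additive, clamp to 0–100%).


Original S = 54%
Adjustment = +30 percentage points
New S = 54 + (30) = 84
Clamp to [0, 100] → 84
= HSL(74°, 84%, 73%)


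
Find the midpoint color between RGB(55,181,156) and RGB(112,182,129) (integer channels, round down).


Midpoint: each channel = ⌊(C₁+C₂)/2⌋
R: ⌊(55+112)/2⌋ = 83
G: ⌊(181+182)/2⌋ = 181
B: ⌊(156+129)/2⌋ = 142
= RGB(83, 181, 142)


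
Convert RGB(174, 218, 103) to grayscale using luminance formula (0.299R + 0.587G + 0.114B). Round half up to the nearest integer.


Gray = 0.299×R + 0.587×G + 0.114×B
Gray = 0.299×174 + 0.587×218 + 0.114×103
Gray = 52.026 + 127.966 + 11.742
Gray = 191.734 → round half up → 192
Gray = 192


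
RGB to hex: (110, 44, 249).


R = 110 → 6E (hex)
G = 44 → 2C (hex)
B = 249 → F9 (hex)
Hex = #6E2CF9


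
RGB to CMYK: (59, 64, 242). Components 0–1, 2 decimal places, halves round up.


R'=59/255≈0.2314, G'=64/255≈0.2510, B'=242/255≈0.9490
K = 1 - max(R',G',B') = 1 - 242/255 = 13/255 = 0.05098… → 0.05
(1-R'-K)/(1-K) simplifies to (max-R)/max with max = 242:
C = (242-59)/242 = 183/242 = 0.75619… → 0.76
M = (242-64)/242 = 178/242 = 0.73553… → 0.74
Y = (242-242)/242 = 0/242 = 0 → 0.00
= CMYK(0.76, 0.74, 0.00, 0.05)


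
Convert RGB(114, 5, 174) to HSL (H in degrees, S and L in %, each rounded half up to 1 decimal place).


Normalize: R'=114/255≈0.4471, G'=5/255≈0.0196, B'=174/255≈0.6824
Max=174/255, Min=5/255, Δ=Max-Min=169/255
L = (Max+Min)/2 = (174+5)/510 = 179/510 = 0.35098… → L = 35.1%
L ≤ 0.5 → S = Δ/(Max+Min) = 169/(174+5) = 169/179 = 0.94413… → S = 94.4%
(the 1/255 factors cancel in S and H, so raw channel differences can be used)
Max is B' → H = 60 × ((R-G)/Δ + 4) = 60 × ((114-5)/169 + 4)
  109/169 + 4 = 0.6449… + 4 = 4.6449…
  H = 60 × 4.6449… = 278.698…° → H = 278.7°
= HSL(278.7°, 94.4%, 35.1%)


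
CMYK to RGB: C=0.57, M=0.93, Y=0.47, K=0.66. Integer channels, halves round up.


R = 255 × (1-C) × (1-K) = 255 × 0.43 × 0.34 = 37.281 → 37
G = 255 × (1-M) × (1-K) = 255 × 0.07 × 0.34 = 6.069 → 6
B = 255 × (1-Y) × (1-K) = 255 × 0.53 × 0.34 = 45.951 → 46
= RGB(37, 6, 46)


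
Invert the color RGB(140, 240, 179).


Invert: (255-R, 255-G, 255-B)
R: 255-140 = 115
G: 255-240 = 15
B: 255-179 = 76
= RGB(115, 15, 76)


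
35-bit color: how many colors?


Colors = 2^bits = 2^35
= 34,359,738,368 colors


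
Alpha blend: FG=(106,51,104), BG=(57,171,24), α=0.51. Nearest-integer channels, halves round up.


C = α×F + (1-α)×B, with 1-α = 0.49
R: 0.51×106 + 0.49×57 = 54.06 + 27.93 = 81.99 → 82
G: 0.51×51 + 0.49×171 = 26.01 + 83.79 = 109.80 → 110
B: 0.51×104 + 0.49×24 = 53.04 + 11.76 = 64.80 → 65
= RGB(82, 110, 65)


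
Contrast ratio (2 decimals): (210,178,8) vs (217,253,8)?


Linearize each sRGB channel c=v/255: c/12.92 if c ≤ 0.04045 else ((c+0.055)/1.055)^2.4
L = 0.2126×R_lin + 0.7152×G_lin + 0.0722×B_lin
Color 1 (210,178,8):
  R=210: 210/255≈0.8235 > 0.04045 → ((0.8235+0.055)/1.055)^2.4 ≈ 0.64448
  G=178: 178/255≈0.6980 > 0.04045 → ((0.6980+0.055)/1.055)^2.4 ≈ 0.44520
  B=8: 8/255≈0.0314 ≤ 0.04045 → 0.0314/12.92 ≈ 0.00243
  L1 = 0.2126×0.64448 + 0.7152×0.44520 + 0.0722×0.00243 ≈ 0.45560
Color 2 (217,253,8):
  R=217: 217/255≈0.8510 > 0.04045 → ((0.8510+0.055)/1.055)^2.4 ≈ 0.69387
  G=253: 253/255≈0.9922 > 0.04045 → ((0.9922+0.055)/1.055)^2.4 ≈ 0.98225
  B=8: 8/255≈0.0314 ≤ 0.04045 → 0.0314/12.92 ≈ 0.00243
  L2 = 0.2126×0.69387 + 0.7152×0.98225 + 0.0722×0.00243 ≈ 0.85020
Lighter = 0.85020, Darker = 0.45560
Ratio = (L_lighter + 0.05) / (L_darker + 0.05)
Ratio = (0.85020 + 0.05) / (0.45560 + 0.05) = 0.90020 / 0.50560 ≈ 1.7805
Ratio ≈ 1.78:1


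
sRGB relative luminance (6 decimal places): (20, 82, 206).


Linearize each channel (sRGB transfer function): c = v/255; c_lin = c/12.92 if c ≤ 0.04045, else ((c+0.055)/1.055)^2.4
  R: 20/255 ≈ 0.078431 > 0.04045 → ((0.078431+0.055)/1.055)^2.4 ≈ 0.006995
  G: 82/255 ≈ 0.321569 > 0.04045 → ((0.321569+0.055)/1.055)^2.4 ≈ 0.084376
  B: 206/255 ≈ 0.807843 > 0.04045 → ((0.807843+0.055)/1.055)^2.4 ≈ 0.617207
R_lin = 0.006995, G_lin = 0.084376, B_lin = 0.617207
L = 0.2126×R + 0.7152×G + 0.0722×B
L = 0.2126×0.006995 + 0.7152×0.084376 + 0.0722×0.617207
L ≈ 0.106395


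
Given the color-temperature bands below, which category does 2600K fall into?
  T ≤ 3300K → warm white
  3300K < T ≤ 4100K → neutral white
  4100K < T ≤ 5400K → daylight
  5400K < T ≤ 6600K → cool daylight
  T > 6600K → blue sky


Temperature: 2600K
2600K ≤ 3300K → warm white
Classification: warm white


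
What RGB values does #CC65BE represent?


CC → 204 (R)
65 → 101 (G)
BE → 190 (B)
= RGB(204, 101, 190)


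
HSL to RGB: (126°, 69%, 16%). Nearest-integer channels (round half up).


H=126°, S=0.69, L=0.16
C = (1-|2L-1|)×S = (1-|-0.68|)×0.69 = 0.2208
H' = H/60 = 126/60 ≈ 2.1000; X = C×(1-|H' mod 2 - 1|) = 0.02208
m = L - C/2 = 0.16 - 0.1104 = 0.0496
Sector ⌊H'⌋ = 2 → (R',G',B') = (0.0, 0.2208, 0.02208)
RGB = ((R'+m)×255, (G'+m)×255, (B'+m)×255) = (12.648, 68.952, 18.2784)
Round half up → RGB(13, 69, 18)


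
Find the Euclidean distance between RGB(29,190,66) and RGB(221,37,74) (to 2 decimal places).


d = √[(R₁-R₂)² + (G₁-G₂)² + (B₁-B₂)²]
d = √[(29-221)² + (190-37)² + (66-74)²]
d = √[36864 + 23409 + 64]
d = √60337
d ≈ 245.64


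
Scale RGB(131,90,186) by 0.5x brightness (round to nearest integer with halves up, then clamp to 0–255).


Multiply each channel by 0.5, round half up, clamp to [0, 255]
R: 131×0.5 = 65.5 → round → 66
G: 90×0.5 = 45
B: 186×0.5 = 93
= RGB(66, 45, 93)


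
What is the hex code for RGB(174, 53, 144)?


R = 174 → AE (hex)
G = 53 → 35 (hex)
B = 144 → 90 (hex)
Hex = #AE3590


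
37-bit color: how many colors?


Colors = 2^bits = 2^37
= 137,438,953,472 colors


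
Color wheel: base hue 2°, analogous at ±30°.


Base hue: 2°
Left analog: (2 - 30) mod 360 = 332°
Right analog: (2 + 30) mod 360 = 32°
Analogous hues = 332° and 32°


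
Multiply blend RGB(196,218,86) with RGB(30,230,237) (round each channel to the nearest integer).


Multiply: C = A×B/255, rounded to nearest integer
R: 196×30/255 = 5880/255 ≈ 23.059 → 23
G: 218×230/255 = 50140/255 ≈ 196.627 → 197
B: 86×237/255 = 20382/255 ≈ 79.929 → 80
= RGB(23, 197, 80)


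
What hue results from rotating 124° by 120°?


New hue = (H + rotation) mod 360
New hue = (124 + 120) mod 360
= 244 mod 360
= 244°


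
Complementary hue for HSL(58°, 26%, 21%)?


Complement = opposite side of color wheel = hue + 180°
H' = (58 + 180) mod 360 = 238°
S and L unchanged.
= HSL(238°, 26%, 21%)


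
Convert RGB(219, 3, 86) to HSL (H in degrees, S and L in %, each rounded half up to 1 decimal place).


Normalize: R'=219/255≈0.8588, G'=3/255≈0.0118, B'=86/255≈0.3373
Max=219/255, Min=3/255, Δ=Max-Min=216/255
L = (Max+Min)/2 = (219+3)/510 = 222/510 = 0.43529… → L = 43.5%
L ≤ 0.5 → S = Δ/(Max+Min) = 216/(219+3) = 216/222 = 0.97297… → S = 97.3%
(the 1/255 factors cancel in S and H, so raw channel differences can be used)
Max is R' → H = 60 × (((G-B)/Δ) mod 6) = 60 × (((3-86)/216) mod 6)
  (-83)/216 = -0.3842…; negative, so add 6 → 5.6157…
  H = 60 × 5.6157… = 336.944…° → H = 336.9°
= HSL(336.9°, 97.3%, 43.5%)


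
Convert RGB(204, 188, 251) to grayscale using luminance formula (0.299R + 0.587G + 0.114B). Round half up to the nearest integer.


Gray = 0.299×R + 0.587×G + 0.114×B
Gray = 0.299×204 + 0.587×188 + 0.114×251
Gray = 60.996 + 110.356 + 28.614
Gray = 199.966 → round half up → 200
Gray = 200


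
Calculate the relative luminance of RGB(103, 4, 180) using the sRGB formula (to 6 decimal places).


Linearize each channel (sRGB transfer function): c = v/255; c_lin = c/12.92 if c ≤ 0.04045, else ((c+0.055)/1.055)^2.4
  R: 103/255 ≈ 0.403922 > 0.04045 → ((0.403922+0.055)/1.055)^2.4 ≈ 0.135633
  G: 4/255 ≈ 0.015686 ≤ 0.04045 → 0.015686/12.92 ≈ 0.001214
  B: 180/255 ≈ 0.705882 > 0.04045 → ((0.705882+0.055)/1.055)^2.4 ≈ 0.456411
R_lin = 0.135633, G_lin = 0.001214, B_lin = 0.456411
L = 0.2126×R + 0.7152×G + 0.0722×B
L = 0.2126×0.135633 + 0.7152×0.001214 + 0.0722×0.456411
L ≈ 0.062657


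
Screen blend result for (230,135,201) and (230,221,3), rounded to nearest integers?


Screen: C = 255 - (255-A)×(255-B)/255, rounded to nearest integer
R: 255 - (255-230)×(255-230)/255 = 255 - 625/255 ≈ 255 - 2.451 = 252.549 → 253
G: 255 - (255-135)×(255-221)/255 = 255 - 4080/255 ≈ 255 - 16.000 = 239.000 → 239
B: 255 - (255-201)×(255-3)/255 = 255 - 13608/255 ≈ 255 - 53.365 = 201.635 → 202
= RGB(253, 239, 202)
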